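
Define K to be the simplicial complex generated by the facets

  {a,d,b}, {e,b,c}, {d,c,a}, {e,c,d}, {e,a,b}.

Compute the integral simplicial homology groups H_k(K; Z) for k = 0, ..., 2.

H_0 ≅ Z,  H_1 ≅ Z,  H_2 = 0.

Fix the vertex order a < b < c < d < e and write every simplex with vertices in increasing order. Then dim K = 2 and the simplices of K are:

  0-simplices (5): a, b, c, d, e
  1-simplices (10): ab, ac, ad, ae, bc, bd, be, cd, ce, de
  2-simplices (5): abd, abe, acd, bce, cde

so the chain groups are C_0 ≅ Z^5, C_1 ≅ Z^10, C_2 ≅ Z^5.

Boundary ∂_1: C_1 → C_0 is given by ∂[p,q] = [q] − [p]. For instance
  ∂ad = d − a.
The 5×10 boundary matrix has rank 4 and Smith normal form diag(1,1,1,1).

The boundary map ∂_2: C_2 → C_1 sends each 2-simplex [p,q,r] to [q,r] − [p,r] + [p,q]. For instance
  ∂abe = be − ae + ab,
  ∂acd = cd − ad + ac.
The 10×5 boundary matrix has rank 5 and Smith normal form diag(1,1,1,1,1).

Now H_k = ker ∂_k / im ∂_{k+1}, so:

  H_0: rank C_0 − rank ∂_1 = 5 − 4 = 1, and the invariant factors of ∂_1 are all 1, so H_0 = Z.
  H_1: rank ker ∂_1 − rank ∂_2 = (10 − 4) − 5 = 1, and the invariant factors of ∂_2 are all 1, so H_1 = Z.
  H_2: rank ker ∂_2 − rank ∂_3 = (5 − 5) − 0 = 0, and there is no ∂_3, so H_2 = 0.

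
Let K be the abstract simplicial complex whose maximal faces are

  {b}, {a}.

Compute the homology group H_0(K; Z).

H_0 ≅ Z^2.

Take the total order a < b on the vertex set. Then K (dimension 0) consists of the simplices:

  0-simplices (2): a, b

giving chain groups C_0 ≅ Z^2.

Now H_k = ker ∂_k / im ∂_{k+1}, so:

  H_0: rank C_0 − rank ∂_1 = 2 − 0 = 2, and there is no ∂_1, so H_0 = Z^2.

(K is a triangulation of a set of 2 points.)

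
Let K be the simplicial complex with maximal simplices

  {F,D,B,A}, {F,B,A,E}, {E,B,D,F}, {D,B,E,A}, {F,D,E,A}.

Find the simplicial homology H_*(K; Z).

Take the total order A < B < D < E < F on the vertex set. Then K (dimension 3) consists of the simplices:

  0-simplices (5): A, B, D, E, F
  1-simplices (10): AB, AD, AE, AF, BD, BE, BF, DE, DF, EF
  2-simplices (10): ABD, ABE, ABF, ADE, ADF, AEF, BDE, BDF, BEF, DEF
  3-simplices (5): ABDE, ABDF, ABEF, ADEF, BDEF

giving chain groups C_0 ≅ Z^5, C_1 ≅ Z^10, C_2 ≅ Z^10, C_3 ≅ Z^5.

The boundary map ∂_1: C_1 → C_0 maps an edge to its endpoints' difference, ∂[p,q] = q − p.
This gives a 5×10 integer matrix of rank 4; reducing to Smith normal form yields diagonal entries (1,1,1,1).

Boundary ∂_2: C_2 → C_1 maps a triangle to the signed sum of its edges. For instance
  ∂ABD = BD − AD + AB,
  ∂ABF = BF − AF + AB.
The 10×10 boundary matrix has rank 6 and Smith normal form diag(1,1,1,1,1,1).

The boundary map ∂_3: C_3 → C_2 sends each 3-simplex σ to the alternating sum Σ_i (−1)^i (σ with its i-th vertex removed). For instance
  ∂ABEF = BEF − AEF + ABF − ABE,
  ∂ADEF = DEF − AEF + ADF − ADE.
As a 10×5 matrix over Z this has rank 4, with invariant factors (1,1,1,1).

Reading off H_k = ker ∂_k / im ∂_{k+1}:

  H_0: rank C_0 − rank ∂_1 = 5 − 4 = 1, and the invariant factors of ∂_1 are all 1, so H_0 = Z.
  H_1: rank ker ∂_1 − rank ∂_2 = (10 − 4) − 6 = 0, and the invariant factors of ∂_2 are all 1, so H_1 = 0.
  H_2: rank ker ∂_2 − rank ∂_3 = (10 − 6) − 4 = 0, and the invariant factors of ∂_3 are all 1, so H_2 = 0.
  H_3: rank ker ∂_3 − rank ∂_4 = (5 − 4) − 0 = 1, and there is no ∂_4, so H_3 = Z.

H_0 = Z,  H_1 = 0,  H_2 = 0,  H_3 = Z.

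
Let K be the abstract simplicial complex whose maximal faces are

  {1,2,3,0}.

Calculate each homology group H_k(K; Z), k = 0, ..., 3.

H_0 ≅ Z,  H_1 = 0,  H_2 = 0,  H_3 = 0.

We work with the vertex ordering 0 < 1 < 2 < 3. The simplices of K, each written with vertices in increasing order, are:

  0-simplices (4): [0], [1], [2], [3]
  1-simplices (6): [0,1], [0,2], [0,3], [1,2], [1,3], [2,3]
  2-simplices (4): [0,1,2], [0,1,3], [0,2,3], [1,2,3]
  3-simplices (1): [0,1,2,3]

Hence C_0 ≅ Z^4, C_1 ≅ Z^6, C_2 ≅ Z^4, C_3 ≅ Z^1.

The boundary map ∂_1: C_1 → C_0 sends each edge [p,q] (with p < q) to q − p. For instance
  ∂[1,3] = [3] − [1].
The 4×6 boundary matrix has rank 3 and Smith normal form diag(1,1,1).

∂_2: C_2 → C_1 maps a triangle to the signed sum of its edges. For instance
  ∂[0,1,3] = [1,3] − [0,3] + [0,1],
  ∂[0,1,2] = [1,2] − [0,2] + [0,1].
As a 6×4 matrix over Z this has rank 3, with invariant factors (1,1,1).

∂_3: C_3 → C_2 sends each 3-simplex σ to the alternating sum Σ_i (−1)^i (σ with its i-th vertex removed). For instance
  ∂[0,1,2,3] = [1,2,3] − [0,2,3] + [0,1,3] − [0,1,2].
The resulting 4×1 matrix has rank 1, and its Smith normal form has invariant factors (1).

Computing H_k = (kernel of ∂_k) / (image of ∂_{k+1}):

  H_0: rank C_0 − rank ∂_1 = 4 − 3 = 1, and the invariant factors of ∂_1 are all 1, so H_0 ≅ Z.
  H_1: rank ker ∂_1 − rank ∂_2 = (6 − 3) − 3 = 0, and the invariant factors of ∂_2 are all 1, so H_1 ≅ 0.
  H_2: rank ker ∂_2 − rank ∂_3 = (4 − 3) − 1 = 0, and the invariant factors of ∂_3 are all 1, so H_2 ≅ 0.
  H_3: rank ker ∂_3 − rank ∂_4 = (1 − 1) − 0 = 0, and there is no ∂_4, so H_3 ≅ 0.

(K is a triangulation of the 3-simplex.)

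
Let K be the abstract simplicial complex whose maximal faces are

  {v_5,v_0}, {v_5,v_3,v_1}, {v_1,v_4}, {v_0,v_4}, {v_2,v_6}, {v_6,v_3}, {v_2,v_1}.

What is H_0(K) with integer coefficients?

Take the total order v_0 < v_1 < v_2 < v_3 < v_4 < v_5 < v_6 on the vertex set. Then K (dimension 2) consists of the simplices:

  0-simplices (7): [v_0], [v_1], [v_2], [v_3], [v_4], [v_5], [v_6]
  1-simplices (9): [v_0,v_4], [v_0,v_5], [v_1,v_2], [v_1,v_3], [v_1,v_4], [v_1,v_5], [v_2,v_6], [v_3,v_5], [v_3,v_6]
  2-simplices (1): [v_1,v_3,v_5]

so the chain groups are C_0 ≅ Z^7, C_1 ≅ Z^9, C_2 ≅ Z^1.

Boundary ∂_1: C_1 → C_0 is given by ∂[p,q] = [q] − [p].
The resulting 7×9 matrix has rank 6, and its Smith normal form has invariant factors (1,1,1,1,1,1).

Boundary ∂_2: C_2 → C_1 acts by ∂[p,q,r] = [q,r] − [p,r] + [p,q]. For instance
  ∂[v_1,v_3,v_5] = [v_3,v_5] − [v_1,v_5] + [v_1,v_3].
This gives a 9×1 integer matrix of rank 1; reducing to Smith normal form yields diagonal entries (1).

Computing H_k = (kernel of ∂_k) / (image of ∂_{k+1}):

  H_0: rank C_0 − rank ∂_1 = 7 − 6 = 1, and the invariant factors of ∂_1 are all 1, so H_0 = Z.

H_0 ≅ Z.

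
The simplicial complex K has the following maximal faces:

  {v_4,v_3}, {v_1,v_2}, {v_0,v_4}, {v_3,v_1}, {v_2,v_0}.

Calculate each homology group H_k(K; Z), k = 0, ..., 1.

H_0 = Z,  H_1 = Z.

K has 5 vertices, 5 edges.
rank ∂_0 = 0, rank ∂_1 = 4 ⇒ b_0 = 5 − 0 − 4 = 1; all invariant factors of ∂_1 are 1 so no torsion. So H_0 ≅ Z.
rank ∂_1 = 4, rank ∂_2 = 0 ⇒ b_1 = 5 − 4 − 0 = 1. So H_1 ≅ Z.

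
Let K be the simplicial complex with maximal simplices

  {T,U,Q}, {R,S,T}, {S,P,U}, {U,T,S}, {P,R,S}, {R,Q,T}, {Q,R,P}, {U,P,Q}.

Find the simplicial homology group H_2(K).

K has 6 vertices, 12 edges, 8 triangles.
rank ∂_2 = 7, rank ∂_3 = 0 ⇒ b_2 = 8 − 7 − 0 = 1. So H_2 ≅ Z.

H_2 = Z.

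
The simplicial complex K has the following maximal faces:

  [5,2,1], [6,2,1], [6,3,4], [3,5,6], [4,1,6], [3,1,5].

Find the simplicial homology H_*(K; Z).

We work with the vertex ordering 1 < 2 < 3 < 4 < 5 < 6. The simplices of K, each written with vertices in increasing order, are:

  0-simplices (6): [1], [2], [3], [4], [5], [6]
  1-simplices (12): [1,2], [1,3], [1,4], [1,5], [1,6], [2,5], [2,6], [3,4], [3,5], [3,6], [4,6], [5,6]
  2-simplices (6): [1,2,5], [1,2,6], [1,3,5], [1,4,6], [3,4,6], [3,5,6]

giving chain groups C_0 ≅ Z^6, C_1 ≅ Z^12, C_2 ≅ Z^6.

Boundary ∂_1: C_1 → C_0 is given by ∂[p,q] = [q] − [p].
This gives a 6×12 integer matrix of rank 5; reducing to Smith normal form yields diagonal entries (1,1,1,1,1).

The boundary map ∂_2: C_2 → C_1 acts by ∂[p,q,r] = [q,r] − [p,r] + [p,q]. For instance
  ∂[3,4,6] = [4,6] − [3,6] + [3,4],
  ∂[1,4,6] = [4,6] − [1,6] + [1,4].
The resulting 12×6 matrix has rank 6, and its Smith normal form has invariant factors (1,1,1,1,1,1).

Computing H_k = (kernel of ∂_k) / (image of ∂_{k+1}):

  H_0: rank C_0 − rank ∂_1 = 6 − 5 = 1, and the invariant factors of ∂_1 are all 1, so H_0 = Z.
  H_1: rank ker ∂_1 − rank ∂_2 = (12 − 5) − 6 = 1, and the invariant factors of ∂_2 are all 1, so H_1 = Z.
  H_2: rank ker ∂_2 − rank ∂_3 = (6 − 6) − 0 = 0, and there is no ∂_3, so H_2 = 0.

H_0 ≅ Z,  H_1 ≅ Z,  H_2 = 0.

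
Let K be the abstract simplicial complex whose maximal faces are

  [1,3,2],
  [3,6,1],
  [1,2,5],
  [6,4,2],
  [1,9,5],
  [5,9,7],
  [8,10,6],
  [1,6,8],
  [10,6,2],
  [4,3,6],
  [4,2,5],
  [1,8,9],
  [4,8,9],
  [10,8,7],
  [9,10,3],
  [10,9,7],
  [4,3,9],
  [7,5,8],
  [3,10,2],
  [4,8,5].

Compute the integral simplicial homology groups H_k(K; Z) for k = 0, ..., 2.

H_0 = Z,  H_1 = Z ⊕ Z/2,  H_2 = 0.

We work with the vertex ordering 1 < 2 < 3 < 4 < 5 < 6 < 7 < 8 < 9 < 10. The simplices of K, each written with vertices in increasing order, are:

  0-simplices (10): [1], [2], [3], [4], [5], [6], [7], [8], [9], [10]
  1-simplices (30): (30 of them)
  2-simplices (20): (20 of them)

so the chain groups are C_0 ≅ Z^10, C_1 ≅ Z^30, C_2 ≅ Z^20.

The boundary map ∂_1: C_1 → C_0 sends each edge [p,q] (with p < q) to q − p. For instance
  ∂[2,6] = [6] − [2].
The resulting 10×30 matrix has rank 9, and its Smith normal form has invariant factors (1,1,1,1,1,1,1,1,1).

Boundary ∂_2: C_2 → C_1 acts by ∂[p,q,r] = [q,r] − [p,r] + [p,q]. For instance
  ∂[1,5,9] = [5,9] − [1,9] + [1,5],
  ∂[1,8,9] = [8,9] − [1,9] + [1,8].
This gives a 30×20 integer matrix of rank 20; reducing to Smith normal form yields diagonal entries (1,1,1,1,1,1,1,1,1,1,1,1,1,1,1,1,1,1,1,2).

Computing H_k = (kernel of ∂_k) / (image of ∂_{k+1}):

  H_0: rank C_0 − rank ∂_1 = 10 − 9 = 1, and the invariant factors of ∂_1 are all 1, so H_0 = Z.
  H_1: rank ker ∂_1 − rank ∂_2 = (30 − 9) − 20 = 1, and ∂_2 has invariant factor 2 > 1, so H_1 = Z ⊕ Z/2.
  H_2: rank ker ∂_2 − rank ∂_3 = (20 − 20) − 0 = 0, and there is no ∂_3, so H_2 = 0.

As a check, the Euler characteristic is 10 − 30 + 20 = 0, which agrees with 1 − 1 + 0 = 0.
(K is a triangulation of the Klein bottle.)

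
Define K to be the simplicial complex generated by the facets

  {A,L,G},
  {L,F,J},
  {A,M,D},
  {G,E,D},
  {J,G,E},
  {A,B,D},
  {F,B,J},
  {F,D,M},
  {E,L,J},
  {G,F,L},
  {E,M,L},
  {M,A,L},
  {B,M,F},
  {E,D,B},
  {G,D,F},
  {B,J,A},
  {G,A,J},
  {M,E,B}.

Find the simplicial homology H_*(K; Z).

We work with the vertex ordering A < B < D < E < F < G < J < L < M. The simplices of K, each written with vertices in increasing order, are:

  0-simplices (9): A, B, D, E, F, G, J, L, M
  1-simplices (27): AB, AD, AG, AJ, AL, AM, BD, BE, BF, BJ, BM, DE, DF, DG, DM, EG, EJ, EL, EM, FG, FJ, FL, FM, GJ, GL, JL, LM
  2-simplices (18): ABD, ABJ, ADM, AGJ, AGL, ALM, BDE, BEM, BFJ, BFM, DEG, DFG, DFM, EGJ, EJL, ELM, FGL, FJL

Hence C_0 ≅ Z^9, C_1 ≅ Z^27, C_2 ≅ Z^18.

The boundary map ∂_1: C_1 → C_0 maps an edge to its endpoints' difference, ∂[p,q] = q − p.
This gives a 9×27 integer matrix of rank 8; reducing to Smith normal form yields diagonal entries (1,1,1,1,1,1,1,1).

Boundary ∂_2: C_2 → C_1 maps a triangle to the signed sum of its edges. For instance
  ∂BEM = EM − BM + BE,
  ∂AGJ = GJ − AJ + AG.
This gives a 27×18 integer matrix of rank 18; reducing to Smith normal form yields diagonal entries (1,1,1,1,1,1,1,1,1,1,1,1,1,1,1,1,1,2).

From H_k ≅ ker(∂_k) / im(∂_{k+1}) we obtain:

  H_0: rank C_0 − rank ∂_1 = 9 − 8 = 1, and the invariant factors of ∂_1 are all 1, so H_0 ≅ Z.
  H_1: rank ker ∂_1 − rank ∂_2 = (27 − 8) − 18 = 1, and ∂_2 has invariant factor 2 > 1, so H_1 ≅ Z ⊕ Z/2Z.
  H_2: rank ker ∂_2 − rank ∂_3 = (18 − 18) − 0 = 0, and there is no ∂_3, so H_2 ≅ 0.

As a check, the Euler characteristic is 9 − 27 + 18 = 0, which agrees with 1 − 1 + 0 = 0.
(K is a triangulation of the Klein bottle.)

H_0 ≅ Z,  H_1 ≅ Z ⊕ Z/2Z,  H_2 = 0.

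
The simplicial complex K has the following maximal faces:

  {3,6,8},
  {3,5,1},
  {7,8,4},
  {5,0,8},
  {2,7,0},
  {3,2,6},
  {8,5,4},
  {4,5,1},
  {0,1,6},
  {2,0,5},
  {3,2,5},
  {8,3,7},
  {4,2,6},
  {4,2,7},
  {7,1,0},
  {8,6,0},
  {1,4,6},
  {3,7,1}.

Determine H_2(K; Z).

H_2 ≅ Z.

Fix the vertex order 0 < 1 < 2 < 3 < 4 < 5 < 6 < 7 < 8 and write every simplex with vertices in increasing order. Then dim K = 2 and the simplices of K are:

  0-simplices (9): [0], [1], [2], [3], [4], [5], [6], [7], [8]
  1-simplices (27): (27 of them)
  2-simplices (18): [0,1,6], [0,1,7], [0,2,5], [0,2,7], [0,5,8], [0,6,8], [1,3,5], [1,3,7], [1,4,5], [1,4,6], [2,3,5], [2,3,6], [2,4,6], [2,4,7], [3,6,8], [3,7,8], [4,5,8], [4,7,8]

giving chain groups C_0 ≅ Z^9, C_1 ≅ Z^27, C_2 ≅ Z^18.

The boundary map ∂_1: C_1 → C_0 maps an edge to its endpoints' difference, ∂[p,q] = q − p. For instance
  ∂[1,3] = [3] − [1].
This gives a 9×27 integer matrix of rank 8; reducing to Smith normal form yields diagonal entries (1,1,1,1,1,1,1,1).

∂_2: C_2 → C_1 maps a triangle to the signed sum of its edges. For instance
  ∂[0,1,7] = [1,7] − [0,7] + [0,1],
  ∂[0,2,7] = [2,7] − [0,7] + [0,2].
This gives a 27×18 integer matrix of rank 17; reducing to Smith normal form yields diagonal entries (1,1,1,1,1,1,1,1,1,1,1,1,1,1,1,1,1).

Now H_k = ker ∂_k / im ∂_{k+1}, so:

  H_2: rank ker ∂_2 − rank ∂_3 = (18 − 17) − 0 = 1, and there is no ∂_3, so H_2 = Z.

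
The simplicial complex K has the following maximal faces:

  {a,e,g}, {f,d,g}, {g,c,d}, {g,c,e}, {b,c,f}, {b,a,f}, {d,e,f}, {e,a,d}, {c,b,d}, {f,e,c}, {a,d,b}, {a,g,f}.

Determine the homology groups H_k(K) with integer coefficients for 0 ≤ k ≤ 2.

H_0 ≅ Z,  H_1 ≅ Z_2,  H_2 = 0.

Take the total order a < b < c < d < e < f < g on the vertex set. Then K (dimension 2) consists of the simplices:

  0-simplices (7): a, b, c, d, e, f, g
  1-simplices (18): ab, ad, ae, af, ag, bc, bd, bf, cd, ce, cf, cg, de, df, dg, ef, eg, fg
  2-simplices (12): abd, abf, ade, aeg, afg, bcd, bcf, cdg, cef, ceg, def, dfg

giving chain groups C_0 ≅ Z^7, C_1 ≅ Z^18, C_2 ≅ Z^12.

Boundary ∂_1: C_1 → C_0 sends each edge [p,q] (with p < q) to q − p.
The 7×18 boundary matrix has rank 6 and Smith normal form diag(1,1,1,1,1,1).

Boundary ∂_2: C_2 → C_1 sends each 2-simplex [p,q,r] to [q,r] − [p,r] + [p,q]. For instance
  ∂aeg = eg − ag + ae,
  ∂dfg = fg − dg + df.
This gives a 18×12 integer matrix of rank 12; reducing to Smith normal form yields diagonal entries (1,1,1,1,1,1,1,1,1,1,1,2).

Reading off H_k = ker ∂_k / im ∂_{k+1}:

  H_0: rank C_0 − rank ∂_1 = 7 − 6 = 1, and the invariant factors of ∂_1 are all 1, so H_0 = Z.
  H_1: rank ker ∂_1 − rank ∂_2 = (18 − 6) − 12 = 0, and ∂_2 has invariant factor 2 > 1, so H_1 = Z_2.
  H_2: rank ker ∂_2 − rank ∂_3 = (12 − 12) − 0 = 0, and there is no ∂_3, so H_2 = 0.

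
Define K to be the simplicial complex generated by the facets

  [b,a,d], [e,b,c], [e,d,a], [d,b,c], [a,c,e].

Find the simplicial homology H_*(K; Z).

Order the vertices as a < b < c < d < e. Listing each simplex with vertices in this order, K has dimension 2 with simplices:

  0-simplices (5): a, b, c, d, e
  1-simplices (10): ab, ac, ad, ae, bc, bd, be, cd, ce, de
  2-simplices (5): abd, ace, ade, bcd, bce

so the chain groups are C_0 ≅ Z^5, C_1 ≅ Z^10, C_2 ≅ Z^5.

Boundary ∂_1: C_1 → C_0 maps an edge to its endpoints' difference, ∂[p,q] = q − p. For instance
  ∂bc = c − b.
This gives a 5×10 integer matrix of rank 4; reducing to Smith normal form yields diagonal entries (1,1,1,1).

∂_2: C_2 → C_1 sends each 2-simplex [p,q,r] to [q,r] − [p,r] + [p,q]. For instance
  ∂bcd = cd − bd + bc,
  ∂abd = bd − ad + ab.
This gives a 10×5 integer matrix of rank 5; reducing to Smith normal form yields diagonal entries (1,1,1,1,1).

Computing H_k = (kernel of ∂_k) / (image of ∂_{k+1}):

  H_0: rank C_0 − rank ∂_1 = 5 − 4 = 1, and the invariant factors of ∂_1 are all 1, so H_0 ≅ Z.
  H_1: rank ker ∂_1 − rank ∂_2 = (10 − 4) − 5 = 1, and the invariant factors of ∂_2 are all 1, so H_1 ≅ Z.
  H_2: rank ker ∂_2 − rank ∂_3 = (5 − 5) − 0 = 0, and there is no ∂_3, so H_2 ≅ 0.

As a check, the Euler characteristic is 5 − 10 + 5 = 0, which agrees with 1 − 1 + 0 = 0.

H_0 = Z,  H_1 = Z,  H_2 = 0.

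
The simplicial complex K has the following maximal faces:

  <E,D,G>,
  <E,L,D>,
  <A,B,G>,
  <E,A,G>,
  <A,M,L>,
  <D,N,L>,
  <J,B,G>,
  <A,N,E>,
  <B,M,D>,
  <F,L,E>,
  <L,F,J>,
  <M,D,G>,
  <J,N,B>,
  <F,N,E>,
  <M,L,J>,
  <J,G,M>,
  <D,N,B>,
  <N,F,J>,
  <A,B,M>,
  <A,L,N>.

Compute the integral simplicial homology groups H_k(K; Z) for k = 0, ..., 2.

Fix the vertex order A < B < D < E < F < G < J < L < M < N and write every simplex with vertices in increasing order. Then dim K = 2 and the simplices of K are:

  0-simplices (10): A, B, D, E, F, G, J, L, M, N
  1-simplices (30): AB, AE, AG, AL, AM, AN, BD, BG, BJ, BM, BN, DE, DG, DL, DM, DN, EF, EG, EL, EN, FJ, FL, FN, GJ, GM, JL, JM, JN, LM, LN
  2-simplices (20): ABG, ABM, AEG, AEN, ALM, ALN, BDM, BDN, BGJ, BJN, DEG, DEL, DGM, DLN, EFL, EFN, FJL, FJN, GJM, JLM

so the chain groups are C_0 ≅ Z^10, C_1 ≅ Z^30, C_2 ≅ Z^20.

∂_1: C_1 → C_0 is given by ∂[p,q] = [q] − [p].
As a 10×30 matrix over Z this has rank 9, with invariant factors (1,1,1,1,1,1,1,1,1).

Boundary ∂_2: C_2 → C_1 acts by ∂[p,q,r] = [q,r] − [p,r] + [p,q]. For instance
  ∂ALM = LM − AM + AL,
  ∂BDN = DN − BN + BD.
As a 30×20 matrix over Z this has rank 20, with invariant factors (1,1,1,1,1,1,1,1,1,1,1,1,1,1,1,1,1,1,1,2).

Computing H_k = (kernel of ∂_k) / (image of ∂_{k+1}):

  H_0: rank C_0 − rank ∂_1 = 10 − 9 = 1, and the invariant factors of ∂_1 are all 1, so H_0 ≅ Z.
  H_1: rank ker ∂_1 − rank ∂_2 = (30 − 9) − 20 = 1, and ∂_2 has invariant factor 2 > 1, so H_1 ≅ Z ⊕ Z/2.
  H_2: rank ker ∂_2 − rank ∂_3 = (20 − 20) − 0 = 0, and there is no ∂_3, so H_2 ≅ 0.

H_0 ≅ Z,  H_1 ≅ Z ⊕ Z/2,  H_2 = 0.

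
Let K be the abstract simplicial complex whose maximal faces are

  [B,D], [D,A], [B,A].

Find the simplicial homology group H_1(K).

We work with the vertex ordering A < B < D. The simplices of K, each written with vertices in increasing order, are:

  0-simplices (3): A, B, D
  1-simplices (3): AB, AD, BD

Hence C_0 ≅ Z^3, C_1 ≅ Z^3.

∂_1: C_1 → C_0 is given by ∂[p,q] = [q] − [p].
The 3×3 boundary matrix has rank 2 and Smith normal form diag(1,1).

Now H_k = ker ∂_k / im ∂_{k+1}, so:

  H_1: rank ker ∂_1 − rank ∂_2 = (3 − 2) − 0 = 1, and there is no ∂_2, so H_1 = Z.

(K is a triangulation of the circle S^1.)

H_1 = Z.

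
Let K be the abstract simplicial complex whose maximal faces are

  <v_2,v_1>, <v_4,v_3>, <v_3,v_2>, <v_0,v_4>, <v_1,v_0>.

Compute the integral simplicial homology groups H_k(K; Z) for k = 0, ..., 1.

H_0 ≅ Z,  H_1 ≅ Z.

Take the total order v_0 < v_1 < v_2 < v_3 < v_4 on the vertex set. Then K (dimension 1) consists of the simplices:

  0-simplices (5): [v_0], [v_1], [v_2], [v_3], [v_4]
  1-simplices (5): [v_0,v_1], [v_0,v_4], [v_1,v_2], [v_2,v_3], [v_3,v_4]

Hence C_0 ≅ Z^5, C_1 ≅ Z^5.

∂_1: C_1 → C_0 sends each edge [p,q] (with p < q) to q − p. For instance
  ∂[v_0,v_4] = [v_4] − [v_0].
This gives a 5×5 integer matrix of rank 4; reducing to Smith normal form yields diagonal entries (1,1,1,1).

Now H_k = ker ∂_k / im ∂_{k+1}, so:

  H_0: rank C_0 − rank ∂_1 = 5 − 4 = 1, and the invariant factors of ∂_1 are all 1, so H_0 = Z.
  H_1: rank ker ∂_1 − rank ∂_2 = (5 − 4) − 0 = 1, and there is no ∂_2, so H_1 = Z.

As a check, the Euler characteristic is 5 − 5 = 0, which agrees with 1 − 1 = 0.
(K is a triangulation of the circle S^1.)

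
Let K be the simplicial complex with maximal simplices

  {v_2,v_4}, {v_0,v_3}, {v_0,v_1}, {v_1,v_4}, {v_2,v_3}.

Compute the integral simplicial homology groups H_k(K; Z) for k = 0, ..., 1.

We work with the vertex ordering v_0 < v_1 < v_2 < v_3 < v_4. The simplices of K, each written with vertices in increasing order, are:

  0-simplices (5): [v_0], [v_1], [v_2], [v_3], [v_4]
  1-simplices (5): [v_0,v_1], [v_0,v_3], [v_1,v_4], [v_2,v_3], [v_2,v_4]

giving chain groups C_0 ≅ Z^5, C_1 ≅ Z^5.

Boundary ∂_1: C_1 → C_0 maps an edge to its endpoints' difference, ∂[p,q] = q − p. For instance
  ∂[v_2,v_3] = [v_3] − [v_2].
The 5×5 boundary matrix has rank 4 and Smith normal form diag(1,1,1,1).

Reading off H_k = ker ∂_k / im ∂_{k+1}:

  H_0: rank C_0 − rank ∂_1 = 5 − 4 = 1, and the invariant factors of ∂_1 are all 1, so H_0 = Z.
  H_1: rank ker ∂_1 − rank ∂_2 = (5 − 4) − 0 = 1, and there is no ∂_2, so H_1 = Z.

H_0 ≅ Z,  H_1 ≅ Z.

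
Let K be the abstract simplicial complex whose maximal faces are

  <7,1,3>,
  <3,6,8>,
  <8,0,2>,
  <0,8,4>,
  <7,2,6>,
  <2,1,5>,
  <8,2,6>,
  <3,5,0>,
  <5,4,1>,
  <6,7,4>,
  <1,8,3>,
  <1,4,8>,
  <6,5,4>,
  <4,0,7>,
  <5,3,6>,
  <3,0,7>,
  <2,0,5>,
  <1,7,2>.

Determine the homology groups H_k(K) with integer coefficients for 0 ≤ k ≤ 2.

H_0 = Z,  H_1 = Z^2,  H_2 = Z.

Order the vertices as 0 < 1 < 2 < 3 < 4 < 5 < 6 < 7 < 8. Listing each simplex with vertices in this order, K has dimension 2 with simplices:

  0-simplices (9): [0], [1], [2], [3], [4], [5], [6], [7], [8]
  1-simplices (27): (27 of them)
  2-simplices (18): [0,2,5], [0,2,8], [0,3,5], [0,3,7], [0,4,7], [0,4,8], [1,2,5], [1,2,7], [1,3,7], [1,3,8], [1,4,5], [1,4,8], [2,6,7], [2,6,8], [3,5,6], [3,6,8], [4,5,6], [4,6,7]

Hence C_0 ≅ Z^9, C_1 ≅ Z^27, C_2 ≅ Z^18.

∂_1: C_1 → C_0 sends each edge [p,q] (with p < q) to q − p. For instance
  ∂[1,8] = [8] − [1].
This gives a 9×27 integer matrix of rank 8; reducing to Smith normal form yields diagonal entries (1,1,1,1,1,1,1,1).

The boundary map ∂_2: C_2 → C_1 maps a triangle to the signed sum of its edges. For instance
  ∂[3,5,6] = [5,6] − [3,6] + [3,5],
  ∂[0,4,8] = [4,8] − [0,8] + [0,4].
The resulting 27×18 matrix has rank 17, and its Smith normal form has invariant factors (1,1,1,1,1,1,1,1,1,1,1,1,1,1,1,1,1).

Reading off H_k = ker ∂_k / im ∂_{k+1}:

  H_0: rank C_0 − rank ∂_1 = 9 − 8 = 1, and the invariant factors of ∂_1 are all 1, so H_0 = Z.
  H_1: rank ker ∂_1 − rank ∂_2 = (27 − 8) − 17 = 2, and the invariant factors of ∂_2 are all 1, so H_1 = Z^2.
  H_2: rank ker ∂_2 − rank ∂_3 = (18 − 17) − 0 = 1, and there is no ∂_3, so H_2 = Z.

As a check, the Euler characteristic is 9 − 27 + 18 = 0, which agrees with 1 − 2 + 1 = 0.
(K is a triangulation of the torus T^2.)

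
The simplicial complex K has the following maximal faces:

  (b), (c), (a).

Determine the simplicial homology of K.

Take the total order a < b < c on the vertex set. Then K (dimension 0) consists of the simplices:

  0-simplices (3): a, b, c

Hence C_0 ≅ Z^3.

From H_k ≅ ker(∂_k) / im(∂_{k+1}) we obtain:

  H_0: rank C_0 − rank ∂_1 = 3 − 0 = 3, and there is no ∂_1, so H_0 ≅ Z^3.

H_0 = Z^3.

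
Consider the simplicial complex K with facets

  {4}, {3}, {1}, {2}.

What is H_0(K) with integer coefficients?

H_0 ≅ Z^4.

K has 4 vertices.
rank ∂_0 = 0, rank ∂_1 = 0 ⇒ b_0 = 4 − 0 − 0 = 4. So H_0 ≅ Z^4.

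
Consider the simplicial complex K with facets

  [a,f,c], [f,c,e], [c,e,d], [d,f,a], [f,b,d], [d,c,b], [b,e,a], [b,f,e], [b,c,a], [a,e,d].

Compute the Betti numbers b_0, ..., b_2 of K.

b_0 = 1, b_1 = 0, b_2 = 0.

We work with the vertex ordering a < b < c < d < e < f. The simplices of K, each written with vertices in increasing order, are:

  0-simplices (6): a, b, c, d, e, f
  1-simplices (15): ab, ac, ad, ae, af, bc, bd, be, bf, cd, ce, cf, de, df, ef
  2-simplices (10): abc, abe, acf, ade, adf, bcd, bdf, bef, cde, cef

Hence C_0 ≅ Z^6, C_1 ≅ Z^15, C_2 ≅ Z^10.

The boundary map ∂_1: C_1 → C_0 is given by ∂[p,q] = [q] − [p]. For instance
  ∂be = e − b.
The resulting 6×15 matrix has rank 5, and its Smith normal form has invariant factors (1,1,1,1,1).

Boundary ∂_2: C_2 → C_1 sends each 2-simplex [p,q,r] to [q,r] − [p,r] + [p,q]. For instance
  ∂cde = de − ce + cd,
  ∂adf = df − af + ad.
The resulting 15×10 matrix has rank 10, and its Smith normal form has invariant factors (1,1,1,1,1,1,1,1,1,2).

Reading off H_k = ker ∂_k / im ∂_{k+1}:

  H_0: rank C_0 − rank ∂_1 = 6 − 5 = 1, and the invariant factors of ∂_1 are all 1, so H_0 = Z.
  H_1: rank ker ∂_1 − rank ∂_2 = (15 − 5) − 10 = 0, and ∂_2 has invariant factor 2 > 1, so H_1 = Z_2.
  H_2: rank ker ∂_2 − rank ∂_3 = (10 − 10) − 0 = 0, and there is no ∂_3, so H_2 = 0.

As a check, the Euler characteristic is 6 − 15 + 10 = 1, which agrees with 1 − 0 + 0 = 1.

Hence the Betti numbers are b_0 = 1, b_1 = 0, b_2 = 0.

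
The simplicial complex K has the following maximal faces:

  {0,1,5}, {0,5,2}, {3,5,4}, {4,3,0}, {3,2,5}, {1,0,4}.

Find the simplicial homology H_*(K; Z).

K has 6 vertices, 12 edges, 6 triangles.
rank ∂_0 = 0, rank ∂_1 = 5 ⇒ b_0 = 6 − 0 − 5 = 1; all invariant factors of ∂_1 are 1 so no torsion. So H_0 ≅ Z.
rank ∂_1 = 5, rank ∂_2 = 6 ⇒ b_1 = 12 − 5 − 6 = 1; all invariant factors of ∂_2 are 1 so no torsion. So H_1 ≅ Z.
rank ∂_2 = 6, rank ∂_3 = 0 ⇒ b_2 = 6 − 6 − 0 = 0. So H_2 ≅ 0.

H_0 ≅ Z,  H_1 ≅ Z,  H_2 = 0.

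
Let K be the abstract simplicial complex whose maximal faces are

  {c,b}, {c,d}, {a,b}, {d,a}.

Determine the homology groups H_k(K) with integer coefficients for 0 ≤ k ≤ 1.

H_0 = Z,  H_1 = Z.

We work with the vertex ordering a < b < c < d. The simplices of K, each written with vertices in increasing order, are:

  0-simplices (4): a, b, c, d
  1-simplices (4): ab, ad, bc, cd

giving chain groups C_0 ≅ Z^4, C_1 ≅ Z^4.

The boundary map ∂_1: C_1 → C_0 is given by ∂[p,q] = [q] − [p]. For instance
  ∂ab = b − a.
The resulting 4×4 matrix has rank 3, and its Smith normal form has invariant factors (1,1,1).

From H_k ≅ ker(∂_k) / im(∂_{k+1}) we obtain:

  H_0: rank C_0 − rank ∂_1 = 4 − 3 = 1, and the invariant factors of ∂_1 are all 1, so H_0 ≅ Z.
  H_1: rank ker ∂_1 − rank ∂_2 = (4 − 3) − 0 = 1, and there is no ∂_2, so H_1 ≅ Z.

As a check, the Euler characteristic is 4 − 4 = 0, which agrees with 1 − 1 = 0.
(K is a triangulation of the circle S^1.)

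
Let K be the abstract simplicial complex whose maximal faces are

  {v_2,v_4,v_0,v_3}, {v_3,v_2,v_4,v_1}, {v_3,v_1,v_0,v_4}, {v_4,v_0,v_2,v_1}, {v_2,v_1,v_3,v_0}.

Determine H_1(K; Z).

Order the vertices as v_0 < v_1 < v_2 < v_3 < v_4. Listing each simplex with vertices in this order, K has dimension 3 with simplices:

  0-simplices (5): [v_0], [v_1], [v_2], [v_3], [v_4]
  1-simplices (10): [v_0,v_1], [v_0,v_2], [v_0,v_3], [v_0,v_4], [v_1,v_2], [v_1,v_3], [v_1,v_4], [v_2,v_3], [v_2,v_4], [v_3,v_4]
  2-simplices (10): [v_0,v_1,v_2], [v_0,v_1,v_3], [v_0,v_1,v_4], [v_0,v_2,v_3], [v_0,v_2,v_4], [v_0,v_3,v_4], [v_1,v_2,v_3], [v_1,v_2,v_4], [v_1,v_3,v_4], [v_2,v_3,v_4]
  3-simplices (5): [v_0,v_1,v_2,v_3], [v_0,v_1,v_2,v_4], [v_0,v_1,v_3,v_4], [v_0,v_2,v_3,v_4], [v_1,v_2,v_3,v_4]

so the chain groups are C_0 ≅ Z^5, C_1 ≅ Z^10, C_2 ≅ Z^10, C_3 ≅ Z^5.

∂_1: C_1 → C_0 is given by ∂[p,q] = [q] − [p]. For instance
  ∂[v_2,v_4] = [v_4] − [v_2].
As a 5×10 matrix over Z this has rank 4, with invariant factors (1,1,1,1).

∂_2: C_2 → C_1 sends each 2-simplex [p,q,r] to [q,r] − [p,r] + [p,q]. For instance
  ∂[v_0,v_1,v_2] = [v_1,v_2] − [v_0,v_2] + [v_0,v_1],
  ∂[v_0,v_1,v_3] = [v_1,v_3] − [v_0,v_3] + [v_0,v_1].
As a 10×10 matrix over Z this has rank 6, with invariant factors (1,1,1,1,1,1).

The boundary map ∂_3: C_3 → C_2 sends each 3-simplex σ to the alternating sum Σ_i (−1)^i (σ with its i-th vertex removed). For instance
  ∂[v_0,v_1,v_2,v_3] = [v_1,v_2,v_3] − [v_0,v_2,v_3] + [v_0,v_1,v_3] − [v_0,v_1,v_2],
  ∂[v_0,v_2,v_3,v_4] = [v_2,v_3,v_4] − [v_0,v_3,v_4] + [v_0,v_2,v_4] − [v_0,v_2,v_3].
The 10×5 boundary matrix has rank 4 and Smith normal form diag(1,1,1,1).

From H_k ≅ ker(∂_k) / im(∂_{k+1}) we obtain:

  H_1: rank ker ∂_1 − rank ∂_2 = (10 − 4) − 6 = 0, and the invariant factors of ∂_2 are all 1, so H_1 = 0.

H_1 ≅ 0.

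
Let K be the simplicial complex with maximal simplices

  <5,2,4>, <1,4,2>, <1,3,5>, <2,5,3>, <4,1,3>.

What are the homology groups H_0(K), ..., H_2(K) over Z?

H_0 ≅ Z,  H_1 ≅ Z,  H_2 = 0.

We work with the vertex ordering 1 < 2 < 3 < 4 < 5. The simplices of K, each written with vertices in increasing order, are:

  0-simplices (5): [1], [2], [3], [4], [5]
  1-simplices (10): [1,2], [1,3], [1,4], [1,5], [2,3], [2,4], [2,5], [3,4], [3,5], [4,5]
  2-simplices (5): [1,2,4], [1,3,4], [1,3,5], [2,3,5], [2,4,5]

giving chain groups C_0 ≅ Z^5, C_1 ≅ Z^10, C_2 ≅ Z^5.

Boundary ∂_1: C_1 → C_0 maps an edge to its endpoints' difference, ∂[p,q] = q − p.
The resulting 5×10 matrix has rank 4, and its Smith normal form has invariant factors (1,1,1,1).

Boundary ∂_2: C_2 → C_1 acts by ∂[p,q,r] = [q,r] − [p,r] + [p,q]. For instance
  ∂[1,3,4] = [3,4] − [1,4] + [1,3],
  ∂[1,3,5] = [3,5] − [1,5] + [1,3].
The 10×5 boundary matrix has rank 5 and Smith normal form diag(1,1,1,1,1).

Reading off H_k = ker ∂_k / im ∂_{k+1}:

  H_0: rank C_0 − rank ∂_1 = 5 − 4 = 1, and the invariant factors of ∂_1 are all 1, so H_0 = Z.
  H_1: rank ker ∂_1 − rank ∂_2 = (10 − 4) − 5 = 1, and the invariant factors of ∂_2 are all 1, so H_1 = Z.
  H_2: rank ker ∂_2 − rank ∂_3 = (5 − 5) − 0 = 0, and there is no ∂_3, so H_2 = 0.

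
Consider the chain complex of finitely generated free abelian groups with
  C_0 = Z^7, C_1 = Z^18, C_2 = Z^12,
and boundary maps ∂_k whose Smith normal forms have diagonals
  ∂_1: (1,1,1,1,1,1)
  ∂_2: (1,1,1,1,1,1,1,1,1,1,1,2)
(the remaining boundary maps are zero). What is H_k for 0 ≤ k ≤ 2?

H_0 = Z,  H_1 = Z/2,  H_2 = 0.

H_0: b_0 = 7 − 0 − 6 = 1; torsion from ∂_1 factors > 1: none. So H_0 = Z.
H_1: b_1 = 18 − 6 − 12 = 0; torsion from ∂_2 factors > 1: [2]. So H_1 = Z/2.
H_2: b_2 = 12 − 12 − 0 = 0; torsion from ∂_3 factors > 1: none. So H_2 = 0.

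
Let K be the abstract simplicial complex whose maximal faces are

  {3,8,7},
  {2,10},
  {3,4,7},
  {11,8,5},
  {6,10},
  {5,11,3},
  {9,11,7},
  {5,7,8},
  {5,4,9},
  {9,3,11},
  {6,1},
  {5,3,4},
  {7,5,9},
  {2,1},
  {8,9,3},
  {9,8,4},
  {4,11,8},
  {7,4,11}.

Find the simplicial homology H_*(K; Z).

Take the total order 1 < 2 < 3 < 4 < 5 < 6 < 7 < 8 < 9 < 10 < 11 on the vertex set. Then K (dimension 2) consists of the simplices:

  0-simplices (11): [1], [2], [3], [4], [5], [6], [7], [8], [9], [10], [11]
  1-simplices (25): (25 of them)
  2-simplices (14): [3,4,5], [3,4,7], [3,5,11], [3,7,8], [3,8,9], [3,9,11], [4,5,9], [4,7,11], [4,8,9], [4,8,11], [5,7,8], [5,7,9], [5,8,11], [7,9,11]

giving chain groups C_0 ≅ Z^11, C_1 ≅ Z^25, C_2 ≅ Z^14.

∂_1: C_1 → C_0 sends each edge [p,q] (with p < q) to q − p. For instance
  ∂[5,9] = [9] − [5].
The 11×25 boundary matrix has rank 9 and Smith normal form diag(1,1,1,1,1,1,1,1,1).

Boundary ∂_2: C_2 → C_1 sends each 2-simplex [p,q,r] to [q,r] − [p,r] + [p,q]. For instance
  ∂[5,8,11] = [8,11] − [5,11] + [5,8],
  ∂[7,9,11] = [9,11] − [7,11] + [7,9].
The 25×14 boundary matrix has rank 13 and Smith normal form diag(1,1,1,1,1,1,1,1,1,1,1,1,1).

Computing H_k = (kernel of ∂_k) / (image of ∂_{k+1}):

  H_0: rank C_0 − rank ∂_1 = 11 − 9 = 2, and the invariant factors of ∂_1 are all 1, so H_0 ≅ Z^2.
  H_1: rank ker ∂_1 − rank ∂_2 = (25 − 9) − 13 = 3, and the invariant factors of ∂_2 are all 1, so H_1 ≅ Z^3.
  H_2: rank ker ∂_2 − rank ∂_3 = (14 − 13) − 0 = 1, and there is no ∂_3, so H_2 ≅ Z.

H_0 ≅ Z^2,  H_1 ≅ Z^3,  H_2 ≅ Z.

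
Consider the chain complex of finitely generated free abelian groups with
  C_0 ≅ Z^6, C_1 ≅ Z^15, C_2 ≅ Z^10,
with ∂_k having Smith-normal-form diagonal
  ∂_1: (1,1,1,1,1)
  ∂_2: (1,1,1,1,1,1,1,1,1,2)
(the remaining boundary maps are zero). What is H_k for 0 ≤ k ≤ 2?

H_0 ≅ Z,  H_1 ≅ Z/2,  H_2 = 0.

H_0: b_0 = 6 − 0 − 5 = 1; torsion from ∂_1 factors > 1: none. So H_0 ≅ Z.
H_1: b_1 = 15 − 5 − 10 = 0; torsion from ∂_2 factors > 1: [2]. So H_1 ≅ Z/2.
H_2: b_2 = 10 − 10 − 0 = 0; torsion from ∂_3 factors > 1: none. So H_2 ≅ 0.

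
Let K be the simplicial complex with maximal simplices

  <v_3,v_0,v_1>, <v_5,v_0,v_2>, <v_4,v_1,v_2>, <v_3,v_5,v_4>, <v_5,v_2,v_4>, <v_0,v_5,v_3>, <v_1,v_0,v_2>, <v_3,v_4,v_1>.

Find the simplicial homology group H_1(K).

Take the total order v_0 < v_1 < v_2 < v_3 < v_4 < v_5 on the vertex set. Then K (dimension 2) consists of the simplices:

  0-simplices (6): [v_0], [v_1], [v_2], [v_3], [v_4], [v_5]
  1-simplices (12): [v_0,v_1], [v_0,v_2], [v_0,v_3], [v_0,v_5], [v_1,v_2], [v_1,v_3], [v_1,v_4], [v_2,v_4], [v_2,v_5], [v_3,v_4], [v_3,v_5], [v_4,v_5]
  2-simplices (8): [v_0,v_1,v_2], [v_0,v_1,v_3], [v_0,v_2,v_5], [v_0,v_3,v_5], [v_1,v_2,v_4], [v_1,v_3,v_4], [v_2,v_4,v_5], [v_3,v_4,v_5]

Hence C_0 ≅ Z^6, C_1 ≅ Z^12, C_2 ≅ Z^8.

Boundary ∂_1: C_1 → C_0 sends each edge [p,q] (with p < q) to q − p.
As a 6×12 matrix over Z this has rank 5, with invariant factors (1,1,1,1,1).

∂_2: C_2 → C_1 sends each 2-simplex [p,q,r] to [q,r] − [p,r] + [p,q]. For instance
  ∂[v_0,v_2,v_5] = [v_2,v_5] − [v_0,v_5] + [v_0,v_2],
  ∂[v_2,v_4,v_5] = [v_4,v_5] − [v_2,v_5] + [v_2,v_4].
The resulting 12×8 matrix has rank 7, and its Smith normal form has invariant factors (1,1,1,1,1,1,1).

Now H_k = ker ∂_k / im ∂_{k+1}, so:

  H_1: rank ker ∂_1 − rank ∂_2 = (12 − 5) − 7 = 0, and the invariant factors of ∂_2 are all 1, so H_1 = 0.

(K is a triangulation of the 2-sphere S^2.)

H_1 = 0.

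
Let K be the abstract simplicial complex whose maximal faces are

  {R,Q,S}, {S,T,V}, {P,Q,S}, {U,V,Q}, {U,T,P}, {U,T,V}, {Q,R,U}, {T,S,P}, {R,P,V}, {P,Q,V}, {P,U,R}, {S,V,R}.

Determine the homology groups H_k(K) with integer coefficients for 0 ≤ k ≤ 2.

Fix the vertex order P < Q < R < S < T < U < V and write every simplex with vertices in increasing order. Then dim K = 2 and the simplices of K are:

  0-simplices (7): P, Q, R, S, T, U, V
  1-simplices (18): PQ, PR, PS, PT, PU, PV, QR, QS, QU, QV, RS, RU, RV, ST, SV, TU, TV, UV
  2-simplices (12): PQS, PQV, PRU, PRV, PST, PTU, QRS, QRU, QUV, RSV, STV, TUV

Hence C_0 ≅ Z^7, C_1 ≅ Z^18, C_2 ≅ Z^12.

∂_1: C_1 → C_0 is given by ∂[p,q] = [q] − [p]. For instance
  ∂RU = U − R.
The 7×18 boundary matrix has rank 6 and Smith normal form diag(1,1,1,1,1,1).

∂_2: C_2 → C_1 acts by ∂[p,q,r] = [q,r] − [p,r] + [p,q]. For instance
  ∂RSV = SV − RV + RS,
  ∂PTU = TU − PU + PT.
The 18×12 boundary matrix has rank 12 and Smith normal form diag(1,1,1,1,1,1,1,1,1,1,1,2).

Computing H_k = (kernel of ∂_k) / (image of ∂_{k+1}):

  H_0: rank C_0 − rank ∂_1 = 7 − 6 = 1, and the invariant factors of ∂_1 are all 1, so H_0 ≅ Z.
  H_1: rank ker ∂_1 − rank ∂_2 = (18 − 6) − 12 = 0, and ∂_2 has invariant factor 2 > 1, so H_1 ≅ Z/2Z.
  H_2: rank ker ∂_2 − rank ∂_3 = (12 − 12) − 0 = 0, and there is no ∂_3, so H_2 ≅ 0.

H_0 ≅ Z,  H_1 ≅ Z/2Z,  H_2 = 0.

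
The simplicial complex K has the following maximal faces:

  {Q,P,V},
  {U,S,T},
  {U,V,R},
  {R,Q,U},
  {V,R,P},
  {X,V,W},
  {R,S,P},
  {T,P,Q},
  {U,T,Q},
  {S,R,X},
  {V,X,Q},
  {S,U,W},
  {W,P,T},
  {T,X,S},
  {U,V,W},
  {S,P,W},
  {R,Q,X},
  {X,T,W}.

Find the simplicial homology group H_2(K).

Order the vertices as P < Q < R < S < T < U < V < W < X. Listing each simplex with vertices in this order, K has dimension 2 with simplices:

  0-simplices (9): P, Q, R, S, T, U, V, W, X
  1-simplices (27): PQ, PR, PS, PT, PV, PW, QR, QT, QU, QV, QX, RS, RU, RV, RX, ST, SU, SW, SX, TU, TW, TX, UV, UW, VW, VX, WX
  2-simplices (18): PQT, PQV, PRS, PRV, PSW, PTW, QRU, QRX, QTU, QVX, RSX, RUV, STU, STX, SUW, TWX, UVW, VWX

Hence C_0 ≅ Z^9, C_1 ≅ Z^27, C_2 ≅ Z^18.

∂_1: C_1 → C_0 is given by ∂[p,q] = [q] − [p]. For instance
  ∂PV = V − P.
The 9×27 boundary matrix has rank 8 and Smith normal form diag(1,1,1,1,1,1,1,1).

The boundary map ∂_2: C_2 → C_1 acts by ∂[p,q,r] = [q,r] − [p,r] + [p,q]. For instance
  ∂VWX = WX − VX + VW,
  ∂QRX = RX − QX + QR.
This gives a 27×18 integer matrix of rank 18; reducing to Smith normal form yields diagonal entries (1,1,1,1,1,1,1,1,1,1,1,1,1,1,1,1,1,2).

From H_k ≅ ker(∂_k) / im(∂_{k+1}) we obtain:

  H_2: rank ker ∂_2 − rank ∂_3 = (18 − 18) − 0 = 0, and there is no ∂_3, so H_2 = 0.

H_2 = 0.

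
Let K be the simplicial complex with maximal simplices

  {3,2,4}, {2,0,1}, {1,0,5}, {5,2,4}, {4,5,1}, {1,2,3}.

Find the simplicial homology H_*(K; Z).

Fix the vertex order 0 < 1 < 2 < 3 < 4 < 5 and write every simplex with vertices in increasing order. Then dim K = 2 and the simplices of K are:

  0-simplices (6): [0], [1], [2], [3], [4], [5]
  1-simplices (12): [0,1], [0,2], [0,5], [1,2], [1,3], [1,4], [1,5], [2,3], [2,4], [2,5], [3,4], [4,5]
  2-simplices (6): [0,1,2], [0,1,5], [1,2,3], [1,4,5], [2,3,4], [2,4,5]

giving chain groups C_0 ≅ Z^6, C_1 ≅ Z^12, C_2 ≅ Z^6.

Boundary ∂_1: C_1 → C_0 maps an edge to its endpoints' difference, ∂[p,q] = q − p. For instance
  ∂[2,5] = [5] − [2].
This gives a 6×12 integer matrix of rank 5; reducing to Smith normal form yields diagonal entries (1,1,1,1,1).

The boundary map ∂_2: C_2 → C_1 sends each 2-simplex [p,q,r] to [q,r] − [p,r] + [p,q]. For instance
  ∂[1,2,3] = [2,3] − [1,3] + [1,2],
  ∂[0,1,2] = [1,2] − [0,2] + [0,1].
This gives a 12×6 integer matrix of rank 6; reducing to Smith normal form yields diagonal entries (1,1,1,1,1,1).

Reading off H_k = ker ∂_k / im ∂_{k+1}:

  H_0: rank C_0 − rank ∂_1 = 6 − 5 = 1, and the invariant factors of ∂_1 are all 1, so H_0 ≅ Z.
  H_1: rank ker ∂_1 − rank ∂_2 = (12 − 5) − 6 = 1, and the invariant factors of ∂_2 are all 1, so H_1 ≅ Z.
  H_2: rank ker ∂_2 − rank ∂_3 = (6 − 6) − 0 = 0, and there is no ∂_3, so H_2 ≅ 0.

As a check, the Euler characteristic is 6 − 12 + 6 = 0, which agrees with 1 − 1 + 0 = 0.
(K is a triangulation of the cylinder S^1 x I.)

H_0 ≅ Z,  H_1 ≅ Z,  H_2 = 0.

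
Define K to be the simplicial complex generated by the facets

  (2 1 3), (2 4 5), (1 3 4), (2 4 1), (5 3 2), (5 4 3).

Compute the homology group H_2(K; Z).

Take the total order 1 < 2 < 3 < 4 < 5 on the vertex set. Then K (dimension 2) consists of the simplices:

  0-simplices (5): [1], [2], [3], [4], [5]
  1-simplices (9): [1,2], [1,3], [1,4], [2,3], [2,4], [2,5], [3,4], [3,5], [4,5]
  2-simplices (6): [1,2,3], [1,2,4], [1,3,4], [2,3,5], [2,4,5], [3,4,5]

Hence C_0 ≅ Z^5, C_1 ≅ Z^9, C_2 ≅ Z^6.

The boundary map ∂_1: C_1 → C_0 sends each edge [p,q] (with p < q) to q − p. For instance
  ∂[3,5] = [5] − [3].
As a 5×9 matrix over Z this has rank 4, with invariant factors (1,1,1,1).

Boundary ∂_2: C_2 → C_1 acts by ∂[p,q,r] = [q,r] − [p,r] + [p,q]. For instance
  ∂[1,2,3] = [2,3] − [1,3] + [1,2],
  ∂[2,4,5] = [4,5] − [2,5] + [2,4].
As a 9×6 matrix over Z this has rank 5, with invariant factors (1,1,1,1,1).

From H_k ≅ ker(∂_k) / im(∂_{k+1}) we obtain:

  H_2: rank ker ∂_2 − rank ∂_3 = (6 − 5) − 0 = 1, and there is no ∂_3, so H_2 ≅ Z.

(K is a triangulation of the 2-sphere S^2.)

H_2 = Z.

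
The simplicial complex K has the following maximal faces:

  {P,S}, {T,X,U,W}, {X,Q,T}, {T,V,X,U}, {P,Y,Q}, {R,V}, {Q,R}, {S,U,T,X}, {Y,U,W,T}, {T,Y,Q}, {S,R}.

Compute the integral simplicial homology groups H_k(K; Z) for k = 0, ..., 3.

K has 10 vertices, 24 edges, 16 triangles, 4 3-simplices.
rank ∂_0 = 0, rank ∂_1 = 9 ⇒ b_0 = 10 − 0 − 9 = 1; all invariant factors of ∂_1 are 1 so no torsion. So H_0 = Z.
rank ∂_1 = 9, rank ∂_2 = 12 ⇒ b_1 = 24 − 9 − 12 = 3; all invariant factors of ∂_2 are 1 so no torsion. So H_1 = Z^3.
rank ∂_2 = 12, rank ∂_3 = 4 ⇒ b_2 = 16 − 12 − 4 = 0; all invariant factors of ∂_3 are 1 so no torsion. So H_2 = 0.
rank ∂_3 = 4, rank ∂_4 = 0 ⇒ b_3 = 4 − 4 − 0 = 0. So H_3 = 0.

H_0 ≅ Z,  H_1 ≅ Z^3,  H_2 = 0,  H_3 = 0.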